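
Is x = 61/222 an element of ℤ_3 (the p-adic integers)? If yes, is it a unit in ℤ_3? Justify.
x ∉ ℤ_3 (v_3(x) = -1 < 0)

ℤ_3 = {x ∈ ℚ_3 : v_3(x) ≥ 0} and ℤ_3^× = {x ∈ ℤ_3 : v_3(x) = 0}. Here v_3(61/222) = v_3(num) − v_3(den) = -1; compare against these criteria.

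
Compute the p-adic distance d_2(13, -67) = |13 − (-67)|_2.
d_2(13, -67) = 1/16

Step 1 — x − y = 13 − (-67) = 80. Step 2 — v_2(80) = 4 (factor: 80 = (2^4 · 5); the sign does not affect v_p). Step 3 — |x − y|_2 = 2^{-4} = 1/16.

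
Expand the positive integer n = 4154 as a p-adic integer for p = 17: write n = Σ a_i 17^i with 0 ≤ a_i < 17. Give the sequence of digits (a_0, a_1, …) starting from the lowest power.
(a_0, a_1, …) = (6, 6, 14)

Repeated division by 17 gives the digits low-to-high: 4154 = 6 + 6·17^1 + 14·17^2. Digit sequence: (6, 6, 14).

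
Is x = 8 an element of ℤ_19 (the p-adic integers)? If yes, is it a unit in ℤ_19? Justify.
x ∈ ℤ_19^× (unit); v_19(x) = 0

ℤ_19 = {x ∈ ℚ_19 : v_19(x) ≥ 0} and ℤ_19^× = {x ∈ ℤ_19 : v_19(x) = 0}. Here v_19(8) = v_19(num) − v_19(den) = 0; compare against these criteria.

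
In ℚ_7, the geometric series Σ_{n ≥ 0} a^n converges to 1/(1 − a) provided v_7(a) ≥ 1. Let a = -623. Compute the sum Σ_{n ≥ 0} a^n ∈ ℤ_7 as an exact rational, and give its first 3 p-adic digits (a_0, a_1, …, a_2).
Σ a^n = 1/(1 − a) = 1/624;  first 3 digits = (1, 2, 5)

v_7(a) = 1 ≥ 1, so the series converges in ℤ_7 to 1/(1 − a) = 1/(1 − (-623)) = 1/624. Expand this rational in ℤ_7: compute digits iteratively via d_i = x_i mod 7, x_{i+1} = (x_i − d_i)/7. The first 3 digits are (1, 2, 5).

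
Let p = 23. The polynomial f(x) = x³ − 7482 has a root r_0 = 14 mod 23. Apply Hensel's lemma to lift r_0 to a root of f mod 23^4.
r_3 = 98569 (mod 279841)

Hensel: r_{i+1} = r_i − f(r_i)/f′(r_i) mod 23^{i+2}, where f′(x) = 3x². Iterate:
  r_0 = 14 (mod 23)
  r_1 = 175 (mod 529)
  r_2 = 1233 (mod 12167)
  r_3 = 98569 (mod 279841)
Final: r = 98569 with f(r) ≡ 0 mod 23^4.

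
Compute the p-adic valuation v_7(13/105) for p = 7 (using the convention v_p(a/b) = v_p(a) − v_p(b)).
v_7(13/105) = -1

Factor powers of 7 from the numerator and denominator of the reduced fraction: 13 = 7^0 · 13 and 105 = 7^1 · 15. Apply v_p(a/b) = v_p(a) − v_p(b): v_7(13/105) = 0 − 1 = -1.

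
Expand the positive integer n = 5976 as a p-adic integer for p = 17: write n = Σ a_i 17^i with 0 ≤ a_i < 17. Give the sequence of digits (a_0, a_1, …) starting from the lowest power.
(a_0, a_1, …) = (9, 11, 3, 1)

Repeated division by 17 gives the digits low-to-high: 5976 = 9 + 11·17^1 + 3·17^2 + 1·17^3. Digit sequence: (9, 11, 3, 1).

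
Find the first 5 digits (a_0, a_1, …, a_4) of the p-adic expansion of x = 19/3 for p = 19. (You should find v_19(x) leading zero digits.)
(a_0, …, a_4) = (0, 13, 12, 12, 12)

v_19(19/3) = 1, so a_0 = ... = a_0 = 0. Factor out: x = 19^1 · u with u = 1/3 a unit in ℤ_19. Expand u iteratively via a_{v+i} = u_i mod 19, u_{i+1} = (u_i − a_{v+i})/19:
  u_0 = 1/3;  a_1 = 13;  u_1 = (u_0 − 13)/19 = -2/3
  u_1 = -2/3;  a_2 = 12;  u_2 = (u_1 − 12)/19 = -2/3
  u_2 = -2/3;  a_3 = 12;  u_3 = (u_2 − 12)/19 = -2/3
  u_3 = -2/3;  a_4 = 12;  u_4 = (u_3 − 12)/19 = -2/3
Digits: (0, 13, 12, 12, 12).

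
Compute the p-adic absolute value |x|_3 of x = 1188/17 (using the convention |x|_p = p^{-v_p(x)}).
|1188/17|_3 = 1/27

Step 1 — compute v_3(x) by factoring powers of 3 out of the numerator and denominator: v_3(1188/17) = 3. Step 2 — apply |x|_p = p^{-v_p(x)} = 3^{-3} = 1/27.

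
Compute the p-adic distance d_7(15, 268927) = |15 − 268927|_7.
d_7(15, 268927) = 1/16807

Step 1 — x − y = 15 − 268927 = -268912. Step 2 — v_7(-268912) = 5 (factor: -268912 = −(7^5 · 16); the sign does not affect v_p). Step 3 — |x − y|_7 = 7^{-5} = 1/16807.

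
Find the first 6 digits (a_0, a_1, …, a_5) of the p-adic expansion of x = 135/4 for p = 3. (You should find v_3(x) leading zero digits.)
(a_0, …, a_5) = (0, 0, 0, 2, 2, 0)

v_3(135/4) = 3, so a_0 = ... = a_2 = 0. Factor out: x = 3^3 · u with u = 5/4 a unit in ℤ_3. Expand u iteratively via a_{v+i} = u_i mod 3, u_{i+1} = (u_i − a_{v+i})/3:
  u_0 = 5/4;  a_3 = 2;  u_1 = (u_0 − 2)/3 = -1/4
  u_1 = -1/4;  a_4 = 2;  u_2 = (u_1 − 2)/3 = -3/4
  u_2 = -3/4;  a_5 = 0;  u_3 = (u_2 − 0)/3 = -1/4
Digits: (0, 0, 0, 2, 2, 0).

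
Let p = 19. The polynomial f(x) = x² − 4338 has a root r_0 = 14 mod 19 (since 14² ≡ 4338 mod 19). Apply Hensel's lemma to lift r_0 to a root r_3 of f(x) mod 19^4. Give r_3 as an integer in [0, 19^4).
r_3 = 41548 (mod 130321)

Hensel's recurrence: r_{i+1} = r_i − f(r_i)·(f′(r_i))^{-1} mod 19^{i+2}, with f′(x) = 2x. Iterate:
  r_0 = 14 (mod 19)
  r_1 = 33 (mod 361)
  r_2 = 394 (mod 6859)
  r_3 = 41548 (mod 130321)
Final: r_3 = 41548, and one checks f(r_3) ≡ 0 mod 19^4.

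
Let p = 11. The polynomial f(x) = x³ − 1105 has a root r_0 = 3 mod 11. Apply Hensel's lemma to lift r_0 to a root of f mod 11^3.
r_2 = 1114 (mod 1331)

Hensel: r_{i+1} = r_i − f(r_i)/f′(r_i) mod 11^{i+2}, where f′(x) = 3x². Iterate:
  r_0 = 3 (mod 11)
  r_1 = 25 (mod 121)
  r_2 = 1114 (mod 1331)
Final: r = 1114 with f(r) ≡ 0 mod 11^3.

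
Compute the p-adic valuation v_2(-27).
v_2(-27) = 0

v_2(n) is the largest exponent k such that 2^k divides n. Factor out: -27 = -2^0 · 27. (Sign doesn't affect v_p.) So v_2(-27) = 0.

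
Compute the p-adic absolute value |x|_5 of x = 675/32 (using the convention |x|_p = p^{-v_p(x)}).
|675/32|_5 = 1/25

Step 1 — compute v_5(x) by factoring powers of 5 out of the numerator and denominator: v_5(675/32) = 2. Step 2 — apply |x|_p = p^{-v_p(x)} = 5^{-2} = 1/25.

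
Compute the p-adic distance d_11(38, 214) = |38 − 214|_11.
d_11(38, 214) = 1/11

Step 1 — x − y = 38 − 214 = -176. Step 2 — v_11(-176) = 1 (factor: -176 = −(11^1 · 16); the sign does not affect v_p). Step 3 — |x − y|_11 = 11^{-1} = 1/11.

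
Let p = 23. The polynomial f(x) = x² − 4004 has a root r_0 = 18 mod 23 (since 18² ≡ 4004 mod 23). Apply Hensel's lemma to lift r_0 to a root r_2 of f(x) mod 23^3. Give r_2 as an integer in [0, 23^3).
r_2 = 1766 (mod 12167)

Hensel's recurrence: r_{i+1} = r_i − f(r_i)·(f′(r_i))^{-1} mod 23^{i+2}, with f′(x) = 2x. Iterate:
  r_0 = 18 (mod 23)
  r_1 = 179 (mod 529)
  r_2 = 1766 (mod 12167)
Final: r_2 = 1766, and one checks f(r_2) ≡ 0 mod 23^3.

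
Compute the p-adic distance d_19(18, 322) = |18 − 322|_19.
d_19(18, 322) = 1/19

Step 1 — x − y = 18 − 322 = -304. Step 2 — v_19(-304) = 1 (factor: -304 = −(19^1 · 16); the sign does not affect v_p). Step 3 — |x − y|_19 = 19^{-1} = 1/19.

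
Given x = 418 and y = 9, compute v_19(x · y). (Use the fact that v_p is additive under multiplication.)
v_19(3762) = 1

v_p(x) = 1 (factor: 418 = 19^1 · 22); v_p(y) = 0 (factor: 9 = 19^0 · 9). Additivity: v_p(xy) = v_p(x) + v_p(y) = 1 + 0 = 1. (Direct check: xy = 3762 = 19^1 · (198).)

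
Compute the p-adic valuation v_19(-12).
v_19(-12) = 0

v_19(n) is the largest exponent k such that 19^k divides n. Factor out: -12 = -19^0 · 12. (Sign doesn't affect v_p.) So v_19(-12) = 0.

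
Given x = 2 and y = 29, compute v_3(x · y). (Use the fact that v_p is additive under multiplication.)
v_3(58) = 0

v_p(x) = 0 (factor: 2 = 3^0 · 2); v_p(y) = 0 (factor: 29 = 3^0 · 29). Additivity: v_p(xy) = v_p(x) + v_p(y) = 0 + 0 = 0. (Direct check: xy = 58 = 3^0 · (58).)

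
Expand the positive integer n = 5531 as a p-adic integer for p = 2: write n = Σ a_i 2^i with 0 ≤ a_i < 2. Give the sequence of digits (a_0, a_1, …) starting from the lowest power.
(a_0, a_1, …) = (1, 1, 0, 1, 1, 0, 0, 1, 1, 0, 1, 0, 1)

Repeated division by 2 gives the digits low-to-high: 5531 = 1 + 1·2^1 + 1·2^3 + 1·2^4 + 1·2^7 + 1·2^8 + 1·2^10 + 1·2^12. Digit sequence: (1, 1, 0, 1, 1, 0, 0, 1, 1, 0, 1, 0, 1).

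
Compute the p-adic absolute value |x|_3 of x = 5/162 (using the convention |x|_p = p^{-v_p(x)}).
|5/162|_3 = 81

Step 1 — compute v_3(x) by factoring powers of 3 out of the numerator and denominator: v_3(5/162) = -4. Step 2 — apply |x|_p = p^{-v_p(x)} = 3^{4} = 81.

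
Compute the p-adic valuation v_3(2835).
v_3(2835) = 4

v_3(n) is the largest exponent k such that 3^k divides n. Factor out: 2835 = 3^4 · 35. (Sign doesn't affect v_p.) So v_3(2835) = 4.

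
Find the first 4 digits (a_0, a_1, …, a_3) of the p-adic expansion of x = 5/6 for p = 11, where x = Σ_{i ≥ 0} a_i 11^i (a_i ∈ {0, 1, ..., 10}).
(a_0, …, a_3) = (10, 1, 9, 1)

v_11(5/6) = 0 (numerator and denominator both coprime to 11), so x ∈ ℤ_11^×. Compute digits iteratively via a_i = x_i mod 11, x_{i+1} = (x_i − a_i)/11, with x_0 = x:
  x_0 = 5/6;  a_0 = 10;  x_1 = (x_0 − 10)/11 = -5/6
  x_1 = -5/6;  a_1 = 1;  x_2 = (x_1 − 1)/11 = -1/6
  x_2 = -1/6;  a_2 = 9;  x_3 = (x_2 − 9)/11 = -5/6
  x_3 = -5/6;  a_3 = 1;  x_4 = (x_3 − 1)/11 = -1/6
Digits: (10, 1, 9, 1).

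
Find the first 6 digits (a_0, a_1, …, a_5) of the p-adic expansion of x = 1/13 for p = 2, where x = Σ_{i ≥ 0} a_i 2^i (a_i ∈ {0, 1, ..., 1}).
(a_0, …, a_5) = (1, 0, 1, 0, 0, 0)

v_2(1/13) = 0 (numerator and denominator both coprime to 2), so x ∈ ℤ_2^×. Compute digits iteratively via a_i = x_i mod 2, x_{i+1} = (x_i − a_i)/2, with x_0 = x:
  x_0 = 1/13;  a_0 = 1;  x_1 = (x_0 − 1)/2 = -6/13
  x_1 = -6/13;  a_1 = 0;  x_2 = (x_1 − 0)/2 = -3/13
  x_2 = -3/13;  a_2 = 1;  x_3 = (x_2 − 1)/2 = -8/13
  x_3 = -8/13;  a_3 = 0;  x_4 = (x_3 − 0)/2 = -4/13
  x_4 = -4/13;  a_4 = 0;  x_5 = (x_4 − 0)/2 = -2/13
  x_5 = -2/13;  a_5 = 0;  x_6 = (x_5 − 0)/2 = -1/13
Digits: (1, 0, 1, 0, 0, 0).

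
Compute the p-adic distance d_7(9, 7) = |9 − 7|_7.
d_7(9, 7) = 1

Step 1 — x − y = 9 − 7 = 2. Step 2 — v_7(2) = 0 (factor: 2 = (7^0 · 2); the sign does not affect v_p). Step 3 — |x − y|_7 = 7^{0} = 1.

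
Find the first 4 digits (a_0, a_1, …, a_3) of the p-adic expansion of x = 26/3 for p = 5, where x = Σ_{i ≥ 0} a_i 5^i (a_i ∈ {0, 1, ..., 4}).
(a_0, …, a_3) = (2, 3, 3, 1)

v_5(26/3) = 0 (numerator and denominator both coprime to 5), so x ∈ ℤ_5^×. Compute digits iteratively via a_i = x_i mod 5, x_{i+1} = (x_i − a_i)/5, with x_0 = x:
  x_0 = 26/3;  a_0 = 2;  x_1 = (x_0 − 2)/5 = 4/3
  x_1 = 4/3;  a_1 = 3;  x_2 = (x_1 − 3)/5 = -1/3
  x_2 = -1/3;  a_2 = 3;  x_3 = (x_2 − 3)/5 = -2/3
  x_3 = -2/3;  a_3 = 1;  x_4 = (x_3 − 1)/5 = -1/3
Digits: (2, 3, 3, 1).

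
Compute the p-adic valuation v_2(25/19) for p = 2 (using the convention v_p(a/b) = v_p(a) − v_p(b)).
v_2(25/19) = 0

Factor powers of 2 from the numerator and denominator of the reduced fraction: 25 = 2^0 · 25 and 19 = 2^0 · 19. Apply v_p(a/b) = v_p(a) − v_p(b): v_2(25/19) = 0 − 0 = 0.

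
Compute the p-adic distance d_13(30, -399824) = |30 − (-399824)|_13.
d_13(30, -399824) = 1/28561

Step 1 — x − y = 30 − (-399824) = 399854. Step 2 — v_13(399854) = 4 (factor: 399854 = (13^4 · 14); the sign does not affect v_p). Step 3 — |x − y|_13 = 13^{-4} = 1/28561.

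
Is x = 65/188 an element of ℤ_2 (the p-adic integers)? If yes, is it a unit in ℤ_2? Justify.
x ∉ ℤ_2 (v_2(x) = -2 < 0)

ℤ_2 = {x ∈ ℚ_2 : v_2(x) ≥ 0} and ℤ_2^× = {x ∈ ℤ_2 : v_2(x) = 0}. Here v_2(65/188) = v_2(num) − v_2(den) = -2; compare against these criteria.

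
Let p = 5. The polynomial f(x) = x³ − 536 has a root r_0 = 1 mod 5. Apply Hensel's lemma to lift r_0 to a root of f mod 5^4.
r_3 = 321 (mod 625)

Hensel: r_{i+1} = r_i − f(r_i)/f′(r_i) mod 5^{i+2}, where f′(x) = 3x². Iterate:
  r_0 = 1 (mod 5)
  r_1 = 21 (mod 25)
  r_2 = 71 (mod 125)
  r_3 = 321 (mod 625)
Final: r = 321 with f(r) ≡ 0 mod 5^4.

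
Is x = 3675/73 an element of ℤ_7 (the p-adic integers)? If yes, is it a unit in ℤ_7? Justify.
x ∈ ℤ_7 but not a unit; v_7(x) = 2 > 0

ℤ_7 = {x ∈ ℚ_7 : v_7(x) ≥ 0} and ℤ_7^× = {x ∈ ℤ_7 : v_7(x) = 0}. Here v_7(3675/73) = v_7(num) − v_7(den) = 2; compare against these criteria.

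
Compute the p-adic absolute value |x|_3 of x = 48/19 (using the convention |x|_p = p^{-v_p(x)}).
|48/19|_3 = 1/3

Step 1 — compute v_3(x) by factoring powers of 3 out of the numerator and denominator: v_3(48/19) = 1. Step 2 — apply |x|_p = p^{-v_p(x)} = 3^{-1} = 1/3.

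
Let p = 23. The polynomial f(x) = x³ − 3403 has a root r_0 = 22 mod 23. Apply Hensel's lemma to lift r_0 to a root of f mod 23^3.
r_2 = 252 (mod 12167)

Hensel: r_{i+1} = r_i − f(r_i)/f′(r_i) mod 23^{i+2}, where f′(x) = 3x². Iterate:
  r_0 = 22 (mod 23)
  r_1 = 252 (mod 529)
  r_2 = 252 (mod 12167)
Final: r = 252 with f(r) ≡ 0 mod 23^3.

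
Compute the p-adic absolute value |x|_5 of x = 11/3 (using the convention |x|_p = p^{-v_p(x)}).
|11/3|_5 = 1

Step 1 — compute v_5(x) by factoring powers of 5 out of the numerator and denominator: v_5(11/3) = 0. Step 2 — apply |x|_p = p^{-v_p(x)} = 5^{0} = 1.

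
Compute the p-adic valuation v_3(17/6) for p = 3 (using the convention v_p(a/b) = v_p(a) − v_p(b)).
v_3(17/6) = -1

Factor powers of 3 from the numerator and denominator of the reduced fraction: 17 = 3^0 · 17 and 6 = 3^1 · 2. Apply v_p(a/b) = v_p(a) − v_p(b): v_3(17/6) = 0 − 1 = -1.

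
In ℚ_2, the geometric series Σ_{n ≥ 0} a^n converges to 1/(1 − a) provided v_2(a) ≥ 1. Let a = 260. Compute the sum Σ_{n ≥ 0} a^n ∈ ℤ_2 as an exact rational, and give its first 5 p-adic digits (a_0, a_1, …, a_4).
Σ a^n = 1/(1 − a) = -1/259;  first 5 digits = (1, 0, 1, 0, 1)

v_2(a) = 2 ≥ 1, so the series converges in ℤ_2 to 1/(1 − a) = 1/(1 − 260) = -1/259. Expand this rational in ℤ_2: compute digits iteratively via d_i = x_i mod 2, x_{i+1} = (x_i − d_i)/2. The first 5 digits are (1, 0, 1, 0, 1).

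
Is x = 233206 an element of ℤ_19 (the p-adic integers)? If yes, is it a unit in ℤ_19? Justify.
x ∈ ℤ_19 but not a unit; v_19(x) = 3 > 0

ℤ_19 = {x ∈ ℚ_19 : v_19(x) ≥ 0} and ℤ_19^× = {x ∈ ℤ_19 : v_19(x) = 0}. Here v_19(233206) = v_19(num) − v_19(den) = 3; compare against these criteria.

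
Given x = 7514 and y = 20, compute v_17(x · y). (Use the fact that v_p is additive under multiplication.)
v_17(150280) = 2

v_p(x) = 2 (factor: 7514 = 17^2 · 26); v_p(y) = 0 (factor: 20 = 17^0 · 20). Additivity: v_p(xy) = v_p(x) + v_p(y) = 2 + 0 = 2. (Direct check: xy = 150280 = 17^2 · (520).)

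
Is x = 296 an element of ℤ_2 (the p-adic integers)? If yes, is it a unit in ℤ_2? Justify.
x ∈ ℤ_2 but not a unit; v_2(x) = 3 > 0

ℤ_2 = {x ∈ ℚ_2 : v_2(x) ≥ 0} and ℤ_2^× = {x ∈ ℤ_2 : v_2(x) = 0}. Here v_2(296) = v_2(num) − v_2(den) = 3; compare against these criteria.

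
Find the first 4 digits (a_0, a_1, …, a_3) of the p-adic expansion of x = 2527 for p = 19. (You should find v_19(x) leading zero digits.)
(a_0, …, a_3) = (0, 0, 7, 0)

v_19(2527) = 2, so a_0 = ... = a_1 = 0. Factor out: x = 19^2 · u with u = 7 a unit in ℤ_19. Expand u iteratively via a_{v+i} = u_i mod 19, u_{i+1} = (u_i − a_{v+i})/19:
  u_0 = 7;  a_2 = 7;  u_1 = (u_0 − 7)/19 = 0
  u_1 = 0;  a_3 = 0;  u_2 = (u_1 − 0)/19 = 0
Digits: (0, 0, 7, 0).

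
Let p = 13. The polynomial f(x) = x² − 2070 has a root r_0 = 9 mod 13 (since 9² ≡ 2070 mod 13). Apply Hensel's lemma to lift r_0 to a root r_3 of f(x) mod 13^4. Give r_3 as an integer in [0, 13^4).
r_3 = 26568 (mod 28561)

Hensel's recurrence: r_{i+1} = r_i − f(r_i)·(f′(r_i))^{-1} mod 13^{i+2}, with f′(x) = 2x. Iterate:
  r_0 = 9 (mod 13)
  r_1 = 35 (mod 169)
  r_2 = 204 (mod 2197)
  r_3 = 26568 (mod 28561)
Final: r_3 = 26568, and one checks f(r_3) ≡ 0 mod 13^4.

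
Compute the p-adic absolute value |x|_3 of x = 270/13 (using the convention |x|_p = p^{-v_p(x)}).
|270/13|_3 = 1/27

Step 1 — compute v_3(x) by factoring powers of 3 out of the numerator and denominator: v_3(270/13) = 3. Step 2 — apply |x|_p = p^{-v_p(x)} = 3^{-3} = 1/27.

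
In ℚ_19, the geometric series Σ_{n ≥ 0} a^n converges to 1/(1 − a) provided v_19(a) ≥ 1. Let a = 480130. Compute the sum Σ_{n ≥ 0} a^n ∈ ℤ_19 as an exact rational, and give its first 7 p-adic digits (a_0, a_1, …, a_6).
Σ a^n = 1/(1 − a) = -1/480129;  first 7 digits = (1, 0, 0, 13, 3, 0, 17)

v_19(a) = 3 ≥ 1, so the series converges in ℤ_19 to 1/(1 − a) = 1/(1 − 480130) = -1/480129. Expand this rational in ℤ_19: compute digits iteratively via d_i = x_i mod 19, x_{i+1} = (x_i − d_i)/19. The first 7 digits are (1, 0, 0, 13, 3, 0, 17).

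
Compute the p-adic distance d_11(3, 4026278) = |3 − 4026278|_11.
d_11(3, 4026278) = 1/161051

Step 1 — x − y = 3 − 4026278 = -4026275. Step 2 — v_11(-4026275) = 5 (factor: -4026275 = −(11^5 · 25); the sign does not affect v_p). Step 3 — |x − y|_11 = 11^{-5} = 1/161051.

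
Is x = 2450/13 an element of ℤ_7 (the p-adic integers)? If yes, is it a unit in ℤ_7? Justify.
x ∈ ℤ_7 but not a unit; v_7(x) = 2 > 0

ℤ_7 = {x ∈ ℚ_7 : v_7(x) ≥ 0} and ℤ_7^× = {x ∈ ℤ_7 : v_7(x) = 0}. Here v_7(2450/13) = v_7(num) − v_7(den) = 2; compare against these criteria.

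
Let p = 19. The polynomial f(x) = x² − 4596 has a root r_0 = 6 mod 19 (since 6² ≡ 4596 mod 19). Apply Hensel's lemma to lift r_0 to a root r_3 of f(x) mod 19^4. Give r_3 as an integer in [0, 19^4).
r_3 = 127819 (mod 130321)

Hensel's recurrence: r_{i+1} = r_i − f(r_i)·(f′(r_i))^{-1} mod 19^{i+2}, with f′(x) = 2x. Iterate:
  r_0 = 6 (mod 19)
  r_1 = 25 (mod 361)
  r_2 = 4357 (mod 6859)
  r_3 = 127819 (mod 130321)
Final: r_3 = 127819, and one checks f(r_3) ≡ 0 mod 19^4.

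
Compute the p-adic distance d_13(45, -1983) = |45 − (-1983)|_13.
d_13(45, -1983) = 1/169

Step 1 — x − y = 45 − (-1983) = 2028. Step 2 — v_13(2028) = 2 (factor: 2028 = (13^2 · 12); the sign does not affect v_p). Step 3 — |x − y|_13 = 13^{-2} = 1/169.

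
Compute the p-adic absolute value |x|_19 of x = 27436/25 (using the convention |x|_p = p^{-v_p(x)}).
|27436/25|_19 = 1/6859

Step 1 — compute v_19(x) by factoring powers of 19 out of the numerator and denominator: v_19(27436/25) = 3. Step 2 — apply |x|_p = p^{-v_p(x)} = 19^{-3} = 1/6859.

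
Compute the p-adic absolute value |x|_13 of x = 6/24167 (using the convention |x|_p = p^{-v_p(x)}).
|6/24167|_13 = 2197

Step 1 — compute v_13(x) by factoring powers of 13 out of the numerator and denominator: v_13(6/24167) = -3. Step 2 — apply |x|_p = p^{-v_p(x)} = 13^{3} = 2197.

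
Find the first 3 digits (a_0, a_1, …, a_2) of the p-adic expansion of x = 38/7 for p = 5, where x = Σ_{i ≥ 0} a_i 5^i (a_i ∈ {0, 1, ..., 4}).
(a_0, …, a_2) = (4, 1, 2)

v_5(38/7) = 0 (numerator and denominator both coprime to 5), so x ∈ ℤ_5^×. Compute digits iteratively via a_i = x_i mod 5, x_{i+1} = (x_i − a_i)/5, with x_0 = x:
  x_0 = 38/7;  a_0 = 4;  x_1 = (x_0 − 4)/5 = 2/7
  x_1 = 2/7;  a_1 = 1;  x_2 = (x_1 − 1)/5 = -1/7
  x_2 = -1/7;  a_2 = 2;  x_3 = (x_2 − 2)/5 = -3/7
Digits: (4, 1, 2).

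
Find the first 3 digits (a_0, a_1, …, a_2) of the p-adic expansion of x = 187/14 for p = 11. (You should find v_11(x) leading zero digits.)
(a_0, …, a_2) = (0, 2, 7)

v_11(187/14) = 1, so a_0 = ... = a_0 = 0. Factor out: x = 11^1 · u with u = 17/14 a unit in ℤ_11. Expand u iteratively via a_{v+i} = u_i mod 11, u_{i+1} = (u_i − a_{v+i})/11:
  u_0 = 17/14;  a_1 = 2;  u_1 = (u_0 − 2)/11 = -1/14
  u_1 = -1/14;  a_2 = 7;  u_2 = (u_1 − 7)/11 = -9/14
Digits: (0, 2, 7).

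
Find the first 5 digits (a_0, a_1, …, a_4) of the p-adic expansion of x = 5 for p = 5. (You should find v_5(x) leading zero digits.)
(a_0, …, a_4) = (0, 1, 0, 0, 0)

v_5(5) = 1, so a_0 = ... = a_0 = 0. Factor out: x = 5^1 · u with u = 1 a unit in ℤ_5. Expand u iteratively via a_{v+i} = u_i mod 5, u_{i+1} = (u_i − a_{v+i})/5:
  u_0 = 1;  a_1 = 1;  u_1 = (u_0 − 1)/5 = 0
  u_1 = 0;  a_2 = 0;  u_2 = (u_1 − 0)/5 = 0
  u_2 = 0;  a_3 = 0;  u_3 = (u_2 − 0)/5 = 0
  u_3 = 0;  a_4 = 0;  u_4 = (u_3 − 0)/5 = 0
Digits: (0, 1, 0, 0, 0).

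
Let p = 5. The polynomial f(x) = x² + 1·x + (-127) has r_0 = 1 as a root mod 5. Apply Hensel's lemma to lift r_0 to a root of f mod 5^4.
r_3 = 251 (mod 625)

Hensel: r_{i+1} = r_i − f(r_i)·(f′(r_i))^{-1} mod 5^{i+2}, f′(x) = 2x + 1. Iterate:
  r_0 = 1 (mod 5)
  r_1 = 1 (mod 25)
  r_2 = 1 (mod 125)
  r_3 = 251 (mod 625)
Final: r = 251 satisfies f(r) ≡ 0 mod 5^4.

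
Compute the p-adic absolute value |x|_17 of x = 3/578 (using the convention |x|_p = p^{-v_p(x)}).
|3/578|_17 = 289

Step 1 — compute v_17(x) by factoring powers of 17 out of the numerator and denominator: v_17(3/578) = -2. Step 2 — apply |x|_p = p^{-v_p(x)} = 17^{2} = 289.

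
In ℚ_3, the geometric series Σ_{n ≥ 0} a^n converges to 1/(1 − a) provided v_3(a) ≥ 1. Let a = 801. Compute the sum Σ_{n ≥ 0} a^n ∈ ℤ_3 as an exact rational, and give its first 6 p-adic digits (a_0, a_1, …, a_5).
Σ a^n = 1/(1 − a) = -1/800;  first 6 digits = (1, 0, 2, 2, 1, 0)

v_3(a) = 2 ≥ 1, so the series converges in ℤ_3 to 1/(1 − a) = 1/(1 − 801) = -1/800. Expand this rational in ℤ_3: compute digits iteratively via d_i = x_i mod 3, x_{i+1} = (x_i − d_i)/3. The first 6 digits are (1, 0, 2, 2, 1, 0).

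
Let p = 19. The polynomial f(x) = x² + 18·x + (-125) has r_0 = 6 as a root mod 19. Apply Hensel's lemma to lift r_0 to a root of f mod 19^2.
r_1 = 234 (mod 361)

Hensel: r_{i+1} = r_i − f(r_i)·(f′(r_i))^{-1} mod 19^{i+2}, f′(x) = 2x + 18. Iterate:
  r_0 = 6 (mod 19)
  r_1 = 234 (mod 361)
Final: r = 234 satisfies f(r) ≡ 0 mod 19^2.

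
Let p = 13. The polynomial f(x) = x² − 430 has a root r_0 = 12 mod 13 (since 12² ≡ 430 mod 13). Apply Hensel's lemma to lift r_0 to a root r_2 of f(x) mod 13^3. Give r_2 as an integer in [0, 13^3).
r_2 = 545 (mod 2197)

Hensel's recurrence: r_{i+1} = r_i − f(r_i)·(f′(r_i))^{-1} mod 13^{i+2}, with f′(x) = 2x. Iterate:
  r_0 = 12 (mod 13)
  r_1 = 38 (mod 169)
  r_2 = 545 (mod 2197)
Final: r_2 = 545, and one checks f(r_2) ≡ 0 mod 13^3.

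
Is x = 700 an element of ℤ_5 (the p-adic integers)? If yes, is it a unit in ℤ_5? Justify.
x ∈ ℤ_5 but not a unit; v_5(x) = 2 > 0

ℤ_5 = {x ∈ ℚ_5 : v_5(x) ≥ 0} and ℤ_5^× = {x ∈ ℤ_5 : v_5(x) = 0}. Here v_5(700) = v_5(num) − v_5(den) = 2; compare against these criteria.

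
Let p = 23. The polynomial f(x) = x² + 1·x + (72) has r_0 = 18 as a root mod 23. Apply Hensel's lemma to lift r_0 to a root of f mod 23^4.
r_3 = 173576 (mod 279841)

Hensel: r_{i+1} = r_i − f(r_i)·(f′(r_i))^{-1} mod 23^{i+2}, f′(x) = 2x + 1. Iterate:
  r_0 = 18 (mod 23)
  r_1 = 64 (mod 529)
  r_2 = 3238 (mod 12167)
  r_3 = 173576 (mod 279841)
Final: r = 173576 satisfies f(r) ≡ 0 mod 23^4.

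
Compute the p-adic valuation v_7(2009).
v_7(2009) = 2

v_7(n) is the largest exponent k such that 7^k divides n. Factor out: 2009 = 7^2 · 41. (Sign doesn't affect v_p.) So v_7(2009) = 2.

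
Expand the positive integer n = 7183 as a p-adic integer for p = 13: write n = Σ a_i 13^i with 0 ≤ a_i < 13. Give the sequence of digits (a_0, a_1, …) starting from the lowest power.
(a_0, a_1, …) = (7, 6, 3, 3)

Repeated division by 13 gives the digits low-to-high: 7183 = 7 + 6·13^1 + 3·13^2 + 3·13^3. Digit sequence: (7, 6, 3, 3).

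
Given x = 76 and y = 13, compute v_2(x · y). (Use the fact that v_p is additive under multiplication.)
v_2(988) = 2

v_p(x) = 2 (factor: 76 = 2^2 · 19); v_p(y) = 0 (factor: 13 = 2^0 · 13). Additivity: v_p(xy) = v_p(x) + v_p(y) = 2 + 0 = 2. (Direct check: xy = 988 = 2^2 · (247).)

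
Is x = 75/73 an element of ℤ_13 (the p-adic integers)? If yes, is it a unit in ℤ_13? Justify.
x ∈ ℤ_13^× (unit); v_13(x) = 0

ℤ_13 = {x ∈ ℚ_13 : v_13(x) ≥ 0} and ℤ_13^× = {x ∈ ℤ_13 : v_13(x) = 0}. Here v_13(75/73) = v_13(num) − v_13(den) = 0; compare against these criteria.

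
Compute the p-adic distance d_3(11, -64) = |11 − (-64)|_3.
d_3(11, -64) = 1/3

Step 1 — x − y = 11 − (-64) = 75. Step 2 — v_3(75) = 1 (factor: 75 = (3^1 · 25); the sign does not affect v_p). Step 3 — |x − y|_3 = 3^{-1} = 1/3.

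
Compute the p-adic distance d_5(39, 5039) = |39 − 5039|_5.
d_5(39, 5039) = 1/625

Step 1 — x − y = 39 − 5039 = -5000. Step 2 — v_5(-5000) = 4 (factor: -5000 = −(5^4 · 8); the sign does not affect v_p). Step 3 — |x − y|_5 = 5^{-4} = 1/625.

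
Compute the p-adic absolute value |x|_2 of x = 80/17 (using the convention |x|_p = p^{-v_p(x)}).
|80/17|_2 = 1/16

Step 1 — compute v_2(x) by factoring powers of 2 out of the numerator and denominator: v_2(80/17) = 4. Step 2 — apply |x|_p = p^{-v_p(x)} = 2^{-4} = 1/16.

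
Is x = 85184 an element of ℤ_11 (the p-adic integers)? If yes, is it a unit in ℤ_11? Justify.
x ∈ ℤ_11 but not a unit; v_11(x) = 3 > 0

ℤ_11 = {x ∈ ℚ_11 : v_11(x) ≥ 0} and ℤ_11^× = {x ∈ ℤ_11 : v_11(x) = 0}. Here v_11(85184) = v_11(num) − v_11(den) = 3; compare against these criteria.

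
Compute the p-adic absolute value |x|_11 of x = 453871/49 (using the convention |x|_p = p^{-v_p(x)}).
|453871/49|_11 = 1/14641

Step 1 — compute v_11(x) by factoring powers of 11 out of the numerator and denominator: v_11(453871/49) = 4. Step 2 — apply |x|_p = p^{-v_p(x)} = 11^{-4} = 1/14641.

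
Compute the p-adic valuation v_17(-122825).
v_17(-122825) = 3

v_17(n) is the largest exponent k such that 17^k divides n. Factor out: -122825 = -17^3 · 25. (Sign doesn't affect v_p.) So v_17(-122825) = 3.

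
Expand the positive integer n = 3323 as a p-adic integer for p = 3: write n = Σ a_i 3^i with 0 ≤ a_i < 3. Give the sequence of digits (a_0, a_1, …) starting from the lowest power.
(a_0, a_1, …) = (2, 0, 0, 0, 2, 1, 1, 1)

Repeated division by 3 gives the digits low-to-high: 3323 = 2 + 2·3^4 + 1·3^5 + 1·3^6 + 1·3^7. Digit sequence: (2, 0, 0, 0, 2, 1, 1, 1).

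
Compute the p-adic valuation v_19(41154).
v_19(41154) = 3

v_19(n) is the largest exponent k such that 19^k divides n. Factor out: 41154 = 19^3 · 6. (Sign doesn't affect v_p.) So v_19(41154) = 3.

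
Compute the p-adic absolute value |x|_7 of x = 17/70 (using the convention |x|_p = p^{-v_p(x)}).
|17/70|_7 = 7

Step 1 — compute v_7(x) by factoring powers of 7 out of the numerator and denominator: v_7(17/70) = -1. Step 2 — apply |x|_p = p^{-v_p(x)} = 7^{1} = 7.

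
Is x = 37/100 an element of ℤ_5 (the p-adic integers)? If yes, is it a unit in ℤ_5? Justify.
x ∉ ℤ_5 (v_5(x) = -2 < 0)

ℤ_5 = {x ∈ ℚ_5 : v_5(x) ≥ 0} and ℤ_5^× = {x ∈ ℤ_5 : v_5(x) = 0}. Here v_5(37/100) = v_5(num) − v_5(den) = -2; compare against these criteria.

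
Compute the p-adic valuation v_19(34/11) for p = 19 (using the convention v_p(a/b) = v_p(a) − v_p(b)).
v_19(34/11) = 0

Factor powers of 19 from the numerator and denominator of the reduced fraction: 34 = 19^0 · 34 and 11 = 19^0 · 11. Apply v_p(a/b) = v_p(a) − v_p(b): v_19(34/11) = 0 − 0 = 0.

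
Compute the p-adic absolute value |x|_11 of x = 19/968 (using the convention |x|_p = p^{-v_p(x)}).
|19/968|_11 = 121

Step 1 — compute v_11(x) by factoring powers of 11 out of the numerator and denominator: v_11(19/968) = -2. Step 2 — apply |x|_p = p^{-v_p(x)} = 11^{2} = 121.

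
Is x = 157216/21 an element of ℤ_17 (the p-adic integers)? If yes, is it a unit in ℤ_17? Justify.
x ∈ ℤ_17 but not a unit; v_17(x) = 3 > 0

ℤ_17 = {x ∈ ℚ_17 : v_17(x) ≥ 0} and ℤ_17^× = {x ∈ ℤ_17 : v_17(x) = 0}. Here v_17(157216/21) = v_17(num) − v_17(den) = 3; compare against these criteria.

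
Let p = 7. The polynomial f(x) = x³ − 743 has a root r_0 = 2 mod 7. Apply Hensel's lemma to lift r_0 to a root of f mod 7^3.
r_2 = 149 (mod 343)

Hensel: r_{i+1} = r_i − f(r_i)/f′(r_i) mod 7^{i+2}, where f′(x) = 3x². Iterate:
  r_0 = 2 (mod 7)
  r_1 = 2 (mod 49)
  r_2 = 149 (mod 343)
Final: r = 149 with f(r) ≡ 0 mod 7^3.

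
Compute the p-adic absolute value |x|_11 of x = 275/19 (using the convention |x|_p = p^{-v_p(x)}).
|275/19|_11 = 1/11

Step 1 — compute v_11(x) by factoring powers of 11 out of the numerator and denominator: v_11(275/19) = 1. Step 2 — apply |x|_p = p^{-v_p(x)} = 11^{-1} = 1/11.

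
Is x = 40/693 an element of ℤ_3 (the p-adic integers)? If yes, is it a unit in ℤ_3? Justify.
x ∉ ℤ_3 (v_3(x) = -2 < 0)

ℤ_3 = {x ∈ ℚ_3 : v_3(x) ≥ 0} and ℤ_3^× = {x ∈ ℤ_3 : v_3(x) = 0}. Here v_3(40/693) = v_3(num) − v_3(den) = -2; compare against these criteria.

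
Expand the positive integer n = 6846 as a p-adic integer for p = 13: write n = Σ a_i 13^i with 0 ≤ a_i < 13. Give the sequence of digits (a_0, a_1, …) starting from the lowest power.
(a_0, a_1, …) = (8, 6, 1, 3)

Repeated division by 13 gives the digits low-to-high: 6846 = 8 + 6·13^1 + 1·13^2 + 3·13^3. Digit sequence: (8, 6, 1, 3).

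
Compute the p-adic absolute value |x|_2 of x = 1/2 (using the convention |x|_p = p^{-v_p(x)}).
|1/2|_2 = 2

Step 1 — compute v_2(x) by factoring powers of 2 out of the numerator and denominator: v_2(1/2) = -1. Step 2 — apply |x|_p = p^{-v_p(x)} = 2^{1} = 2.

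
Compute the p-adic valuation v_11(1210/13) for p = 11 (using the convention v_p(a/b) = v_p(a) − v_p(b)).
v_11(1210/13) = 2

Factor powers of 11 from the numerator and denominator of the reduced fraction: 1210 = 11^2 · 10 and 13 = 11^0 · 13. Apply v_p(a/b) = v_p(a) − v_p(b): v_11(1210/13) = 2 − 0 = 2.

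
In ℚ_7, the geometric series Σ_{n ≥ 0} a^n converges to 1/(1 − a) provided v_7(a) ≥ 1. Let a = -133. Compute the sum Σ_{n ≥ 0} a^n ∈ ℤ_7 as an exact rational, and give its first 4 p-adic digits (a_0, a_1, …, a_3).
Σ a^n = 1/(1 − a) = 1/134;  first 4 digits = (1, 2, 1, 3)

v_7(a) = 1 ≥ 1, so the series converges in ℤ_7 to 1/(1 − a) = 1/(1 − (-133)) = 1/134. Expand this rational in ℤ_7: compute digits iteratively via d_i = x_i mod 7, x_{i+1} = (x_i − d_i)/7. The first 4 digits are (1, 2, 1, 3).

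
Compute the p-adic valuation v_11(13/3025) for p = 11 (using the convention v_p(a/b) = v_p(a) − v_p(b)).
v_11(13/3025) = -2

Factor powers of 11 from the numerator and denominator of the reduced fraction: 13 = 11^0 · 13 and 3025 = 11^2 · 25. Apply v_p(a/b) = v_p(a) − v_p(b): v_11(13/3025) = 0 − 2 = -2.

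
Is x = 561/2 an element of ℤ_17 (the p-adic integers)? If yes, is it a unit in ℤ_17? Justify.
x ∈ ℤ_17 but not a unit; v_17(x) = 1 > 0

ℤ_17 = {x ∈ ℚ_17 : v_17(x) ≥ 0} and ℤ_17^× = {x ∈ ℤ_17 : v_17(x) = 0}. Here v_17(561/2) = v_17(num) − v_17(den) = 1; compare against these criteria.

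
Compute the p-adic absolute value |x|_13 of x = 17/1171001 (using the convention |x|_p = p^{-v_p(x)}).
|17/1171001|_13 = 28561

Step 1 — compute v_13(x) by factoring powers of 13 out of the numerator and denominator: v_13(17/1171001) = -4. Step 2 — apply |x|_p = p^{-v_p(x)} = 13^{4} = 28561.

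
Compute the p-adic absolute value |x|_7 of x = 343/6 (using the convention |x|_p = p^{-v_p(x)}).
|343/6|_7 = 1/343

Step 1 — compute v_7(x) by factoring powers of 7 out of the numerator and denominator: v_7(343/6) = 3. Step 2 — apply |x|_p = p^{-v_p(x)} = 7^{-3} = 1/343.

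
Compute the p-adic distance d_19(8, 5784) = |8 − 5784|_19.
d_19(8, 5784) = 1/361

Step 1 — x − y = 8 − 5784 = -5776. Step 2 — v_19(-5776) = 2 (factor: -5776 = −(19^2 · 16); the sign does not affect v_p). Step 3 — |x − y|_19 = 19^{-2} = 1/361.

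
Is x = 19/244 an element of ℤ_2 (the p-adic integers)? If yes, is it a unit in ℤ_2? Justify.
x ∉ ℤ_2 (v_2(x) = -2 < 0)

ℤ_2 = {x ∈ ℚ_2 : v_2(x) ≥ 0} and ℤ_2^× = {x ∈ ℤ_2 : v_2(x) = 0}. Here v_2(19/244) = v_2(num) − v_2(den) = -2; compare against these criteria.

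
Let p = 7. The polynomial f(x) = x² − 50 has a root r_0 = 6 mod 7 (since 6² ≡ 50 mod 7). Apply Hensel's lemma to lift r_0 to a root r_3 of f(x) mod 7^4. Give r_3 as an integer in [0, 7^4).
r_3 = 1175 (mod 2401)

Hensel's recurrence: r_{i+1} = r_i − f(r_i)·(f′(r_i))^{-1} mod 7^{i+2}, with f′(x) = 2x. Iterate:
  r_0 = 6 (mod 7)
  r_1 = 48 (mod 49)
  r_2 = 146 (mod 343)
  r_3 = 1175 (mod 2401)
Final: r_3 = 1175, and one checks f(r_3) ≡ 0 mod 7^4.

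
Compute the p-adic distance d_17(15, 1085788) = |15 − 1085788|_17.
d_17(15, 1085788) = 1/83521

Step 1 — x − y = 15 − 1085788 = -1085773. Step 2 — v_17(-1085773) = 4 (factor: -1085773 = −(17^4 · 13); the sign does not affect v_p). Step 3 — |x − y|_17 = 17^{-4} = 1/83521.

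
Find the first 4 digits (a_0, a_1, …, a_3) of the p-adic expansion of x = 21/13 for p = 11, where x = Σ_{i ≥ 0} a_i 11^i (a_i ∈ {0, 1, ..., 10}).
(a_0, …, a_3) = (5, 9, 0, 5)

v_11(21/13) = 0 (numerator and denominator both coprime to 11), so x ∈ ℤ_11^×. Compute digits iteratively via a_i = x_i mod 11, x_{i+1} = (x_i − a_i)/11, with x_0 = x:
  x_0 = 21/13;  a_0 = 5;  x_1 = (x_0 − 5)/11 = -4/13
  x_1 = -4/13;  a_1 = 9;  x_2 = (x_1 − 9)/11 = -11/13
  x_2 = -11/13;  a_2 = 0;  x_3 = (x_2 − 0)/11 = -1/13
  x_3 = -1/13;  a_3 = 5;  x_4 = (x_3 − 5)/11 = -6/13
Digits: (5, 9, 0, 5).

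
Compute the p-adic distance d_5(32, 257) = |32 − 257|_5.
d_5(32, 257) = 1/25

Step 1 — x − y = 32 − 257 = -225. Step 2 — v_5(-225) = 2 (factor: -225 = −(5^2 · 9); the sign does not affect v_p). Step 3 — |x − y|_5 = 5^{-2} = 1/25.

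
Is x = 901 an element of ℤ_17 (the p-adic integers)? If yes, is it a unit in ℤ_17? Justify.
x ∈ ℤ_17 but not a unit; v_17(x) = 1 > 0

ℤ_17 = {x ∈ ℚ_17 : v_17(x) ≥ 0} and ℤ_17^× = {x ∈ ℤ_17 : v_17(x) = 0}. Here v_17(901) = v_17(num) − v_17(den) = 1; compare against these criteria.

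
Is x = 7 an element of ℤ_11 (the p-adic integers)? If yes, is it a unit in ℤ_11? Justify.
x ∈ ℤ_11^× (unit); v_11(x) = 0

ℤ_11 = {x ∈ ℚ_11 : v_11(x) ≥ 0} and ℤ_11^× = {x ∈ ℤ_11 : v_11(x) = 0}. Here v_11(7) = v_11(num) − v_11(den) = 0; compare against these criteria.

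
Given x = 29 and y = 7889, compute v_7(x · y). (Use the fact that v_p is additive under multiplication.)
v_7(228781) = 3

v_p(x) = 0 (factor: 29 = 7^0 · 29); v_p(y) = 3 (factor: 7889 = 7^3 · 23). Additivity: v_p(xy) = v_p(x) + v_p(y) = 0 + 3 = 3. (Direct check: xy = 228781 = 7^3 · (667).)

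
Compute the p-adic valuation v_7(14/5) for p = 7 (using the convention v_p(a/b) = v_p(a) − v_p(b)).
v_7(14/5) = 1

Factor powers of 7 from the numerator and denominator of the reduced fraction: 14 = 7^1 · 2 and 5 = 7^0 · 5. Apply v_p(a/b) = v_p(a) − v_p(b): v_7(14/5) = 1 − 0 = 1.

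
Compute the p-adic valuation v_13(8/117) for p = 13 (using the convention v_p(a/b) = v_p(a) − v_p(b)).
v_13(8/117) = -1

Factor powers of 13 from the numerator and denominator of the reduced fraction: 8 = 13^0 · 8 and 117 = 13^1 · 9. Apply v_p(a/b) = v_p(a) − v_p(b): v_13(8/117) = 0 − 1 = -1.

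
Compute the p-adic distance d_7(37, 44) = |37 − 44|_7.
d_7(37, 44) = 1/7

Step 1 — x − y = 37 − 44 = -7. Step 2 — v_7(-7) = 1 (factor: -7 = −(7^1 · 1); the sign does not affect v_p). Step 3 — |x − y|_7 = 7^{-1} = 1/7.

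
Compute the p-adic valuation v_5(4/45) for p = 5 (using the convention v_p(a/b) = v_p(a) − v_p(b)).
v_5(4/45) = -1

Factor powers of 5 from the numerator and denominator of the reduced fraction: 4 = 5^0 · 4 and 45 = 5^1 · 9. Apply v_p(a/b) = v_p(a) − v_p(b): v_5(4/45) = 0 − 1 = -1.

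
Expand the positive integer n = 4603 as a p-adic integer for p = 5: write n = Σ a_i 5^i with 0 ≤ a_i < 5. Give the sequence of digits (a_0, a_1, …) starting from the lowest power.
(a_0, a_1, …) = (3, 0, 4, 1, 2, 1)

Repeated division by 5 gives the digits low-to-high: 4603 = 3 + 4·5^2 + 1·5^3 + 2·5^4 + 1·5^5. Digit sequence: (3, 0, 4, 1, 2, 1).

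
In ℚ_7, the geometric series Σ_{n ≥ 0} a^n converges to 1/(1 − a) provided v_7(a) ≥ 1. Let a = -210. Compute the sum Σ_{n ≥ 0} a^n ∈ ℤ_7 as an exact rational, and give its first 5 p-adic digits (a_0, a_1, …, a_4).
Σ a^n = 1/(1 − a) = 1/211;  first 5 digits = (1, 5, 6, 0, 6)

v_7(a) = 1 ≥ 1, so the series converges in ℤ_7 to 1/(1 − a) = 1/(1 − (-210)) = 1/211. Expand this rational in ℤ_7: compute digits iteratively via d_i = x_i mod 7, x_{i+1} = (x_i − d_i)/7. The first 5 digits are (1, 5, 6, 0, 6).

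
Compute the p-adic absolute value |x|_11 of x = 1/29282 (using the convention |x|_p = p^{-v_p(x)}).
|1/29282|_11 = 14641

Step 1 — compute v_11(x) by factoring powers of 11 out of the numerator and denominator: v_11(1/29282) = -4. Step 2 — apply |x|_p = p^{-v_p(x)} = 11^{4} = 14641.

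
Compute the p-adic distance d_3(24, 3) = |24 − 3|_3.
d_3(24, 3) = 1/3

Step 1 — x − y = 24 − 3 = 21. Step 2 — v_3(21) = 1 (factor: 21 = (3^1 · 7); the sign does not affect v_p). Step 3 — |x − y|_3 = 3^{-1} = 1/3.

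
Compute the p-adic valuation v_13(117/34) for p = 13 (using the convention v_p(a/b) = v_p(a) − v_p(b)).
v_13(117/34) = 1

Factor powers of 13 from the numerator and denominator of the reduced fraction: 117 = 13^1 · 9 and 34 = 13^0 · 34. Apply v_p(a/b) = v_p(a) − v_p(b): v_13(117/34) = 1 − 0 = 1.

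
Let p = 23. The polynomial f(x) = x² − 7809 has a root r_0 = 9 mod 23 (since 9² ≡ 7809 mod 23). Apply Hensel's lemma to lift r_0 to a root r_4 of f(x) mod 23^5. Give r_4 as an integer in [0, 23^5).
r_4 = 12429 (mod 6436343)

Hensel's recurrence: r_{i+1} = r_i − f(r_i)·(f′(r_i))^{-1} mod 23^{i+2}, with f′(x) = 2x. Iterate:
  r_0 = 9 (mod 23)
  r_1 = 262 (mod 529)
  r_2 = 262 (mod 12167)
  r_3 = 12429 (mod 279841)
  r_4 = 12429 (mod 6436343)
Final: r_4 = 12429, and one checks f(r_4) ≡ 0 mod 23^5.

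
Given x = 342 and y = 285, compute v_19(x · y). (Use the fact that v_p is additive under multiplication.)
v_19(97470) = 2

v_p(x) = 1 (factor: 342 = 19^1 · 18); v_p(y) = 1 (factor: 285 = 19^1 · 15). Additivity: v_p(xy) = v_p(x) + v_p(y) = 1 + 1 = 2. (Direct check: xy = 97470 = 19^2 · (270).)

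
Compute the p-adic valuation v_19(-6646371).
v_19(-6646371) = 4

v_19(n) is the largest exponent k such that 19^k divides n. Factor out: -6646371 = -19^4 · 51. (Sign doesn't affect v_p.) So v_19(-6646371) = 4.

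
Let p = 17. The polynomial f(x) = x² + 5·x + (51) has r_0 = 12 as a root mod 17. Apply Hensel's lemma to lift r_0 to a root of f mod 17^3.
r_2 = 930 (mod 4913)

Hensel: r_{i+1} = r_i − f(r_i)·(f′(r_i))^{-1} mod 17^{i+2}, f′(x) = 2x + 5. Iterate:
  r_0 = 12 (mod 17)
  r_1 = 63 (mod 289)
  r_2 = 930 (mod 4913)
Final: r = 930 satisfies f(r) ≡ 0 mod 17^3.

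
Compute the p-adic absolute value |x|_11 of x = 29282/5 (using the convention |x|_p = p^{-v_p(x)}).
|29282/5|_11 = 1/14641

Step 1 — compute v_11(x) by factoring powers of 11 out of the numerator and denominator: v_11(29282/5) = 4. Step 2 — apply |x|_p = p^{-v_p(x)} = 11^{-4} = 1/14641.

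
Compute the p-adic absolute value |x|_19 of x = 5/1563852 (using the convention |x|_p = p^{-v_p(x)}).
|5/1563852|_19 = 130321

Step 1 — compute v_19(x) by factoring powers of 19 out of the numerator and denominator: v_19(5/1563852) = -4. Step 2 — apply |x|_p = p^{-v_p(x)} = 19^{4} = 130321.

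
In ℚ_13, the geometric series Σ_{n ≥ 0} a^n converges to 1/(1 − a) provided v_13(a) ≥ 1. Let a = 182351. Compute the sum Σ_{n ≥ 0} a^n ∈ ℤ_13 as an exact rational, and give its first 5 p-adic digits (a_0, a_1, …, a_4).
Σ a^n = 1/(1 − a) = -1/182350;  first 5 digits = (1, 0, 0, 5, 6)

v_13(a) = 3 ≥ 1, so the series converges in ℤ_13 to 1/(1 − a) = 1/(1 − 182351) = -1/182350. Expand this rational in ℤ_13: compute digits iteratively via d_i = x_i mod 13, x_{i+1} = (x_i − d_i)/13. The first 5 digits are (1, 0, 0, 5, 6).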